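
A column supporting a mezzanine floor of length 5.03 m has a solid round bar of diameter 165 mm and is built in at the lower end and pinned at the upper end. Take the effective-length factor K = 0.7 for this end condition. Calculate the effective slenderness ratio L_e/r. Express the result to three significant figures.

I = πd⁴/64 = π×165⁴/64 = 3.638×10^7 mm⁴
A = 2.138×10^4 mm²;  r_min = √(I/A) = √(3.638×10^7/2.138×10^4) = 41.25 mm
L_e = K·L = 0.7 × 5.03 m = 3.521 m = 3521.0 mm
λ = L_e / r_min = 3521.0 / 41.25 = 85.4

λ ≈ 85.4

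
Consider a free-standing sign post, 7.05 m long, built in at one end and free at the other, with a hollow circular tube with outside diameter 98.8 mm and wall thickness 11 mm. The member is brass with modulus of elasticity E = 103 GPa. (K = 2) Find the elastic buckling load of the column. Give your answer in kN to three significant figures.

Inner diameter d_i = 98.8 − 2×11 = 76.80 mm
I = π(d_o⁴ − d_i⁴)/64 = π(98.8⁴ − 76.80⁴)/64 = 2.970×10^6 mm⁴
I = 2.970×10^6 mm⁴ = 2.970×10^-6 m⁴
Effective length L_e = K·L = 2 × 7.05 = 14.10 m
P_cr = π²EI / L_e² = π² × 103×10⁹ × 2.970×10^-6 / 14.10² = 1.518×10^4 N

P_cr ≈ 15.2 kN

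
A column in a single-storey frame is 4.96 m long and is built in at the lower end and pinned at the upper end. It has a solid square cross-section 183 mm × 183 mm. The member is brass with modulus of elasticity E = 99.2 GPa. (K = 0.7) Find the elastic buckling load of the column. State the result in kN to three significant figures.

I = a⁴/12 = 183⁴/12 = 9.346×10^7 mm⁴
I = 9.346×10^7 mm⁴ = 9.346×10^-5 m⁴
Effective length L_e = K·L = 0.7 × 4.96 = 3.472 m
P_cr = π²EI / L_e² = π² × 99.2×10⁹ × 9.346×10^-5 / 3.472² = 7.591×10^6 N

P_cr ≈ 7590 kN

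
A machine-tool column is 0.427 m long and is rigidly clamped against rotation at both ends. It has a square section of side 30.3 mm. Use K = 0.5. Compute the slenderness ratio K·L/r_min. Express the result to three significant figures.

λ ≈ 24.4

I = a⁴/12 = 30.3⁴/12 = 7.024×10^4 mm⁴
A = 918.1 mm²;  r_min = √(I/A) = √(7.024×10^4/918.1) = 8.747 mm
L_e = K·L = 0.5 × 0.427 m = 0.2135 m = 213.50 mm
λ = L_e / r_min = 213.50 / 8.747 = 24.4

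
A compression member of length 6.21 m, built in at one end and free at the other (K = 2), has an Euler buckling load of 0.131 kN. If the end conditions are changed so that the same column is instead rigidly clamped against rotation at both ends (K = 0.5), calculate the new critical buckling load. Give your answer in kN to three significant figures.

P_cr ≈ 2.10 kN

P_cr ∝ 1/K², so P_cr,new = P_cr,old × (K_old/K_new)² = 0.131 × (2/0.5)²
= 0.131 × 16.00 = 2.10 kN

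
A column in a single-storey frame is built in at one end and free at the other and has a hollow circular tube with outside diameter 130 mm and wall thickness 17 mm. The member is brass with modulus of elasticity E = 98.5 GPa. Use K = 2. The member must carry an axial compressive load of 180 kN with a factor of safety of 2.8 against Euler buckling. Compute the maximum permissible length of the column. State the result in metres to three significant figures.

L_max ≈ 2.18 m

Inner diameter d_i = 130 − 2×17 = 96.00 mm
I = π(d_o⁴ − d_i⁴)/64 = π(130⁴ − 96.00⁴)/64 = 9.851×10^6 mm⁴
I = 9.851×10^-6 m⁴
Required critical load P_cr = n·P = 2.8 × 180 = 504.0 kN = 5.040×10^5 N
From P_cr = π²EI/(K·L)²:  L = (1/K)·√(π²EI/P_cr) = (1/2)·√(π²×9.85×10^10×9.851×10^-6/5.040×10^5)
L = 2.18 m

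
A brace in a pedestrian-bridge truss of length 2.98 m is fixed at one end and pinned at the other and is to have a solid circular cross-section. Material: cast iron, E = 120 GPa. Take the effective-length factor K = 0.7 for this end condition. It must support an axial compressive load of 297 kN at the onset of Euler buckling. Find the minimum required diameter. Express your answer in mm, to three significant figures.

d ≈ 68.7 mm

L_e = K·L = 0.7 × 2.98 = 2.086 m
Required I = P_cr·L_e²/(π²E) = 2.970×10^5 × 2.086² / (π² × 1.20×10^11) = 1.091×10^-6 m⁴
I_req = 1.091×10^6 mm⁴
Solid circle: I = πd⁴/64  ⇒  d = (64I/π)^(1/4) = (64×1.091×10^6/π)^(1/4) = 68.7 mm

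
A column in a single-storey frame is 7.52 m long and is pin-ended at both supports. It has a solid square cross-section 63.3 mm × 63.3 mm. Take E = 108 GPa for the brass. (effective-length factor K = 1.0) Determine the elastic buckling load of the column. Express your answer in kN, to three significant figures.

I = a⁴/12 = 63.3⁴/12 = 1.338×10^6 mm⁴
I = 1.338×10^6 mm⁴ = 1.338×10^-6 m⁴
Effective length L_e = K·L = 1 × 7.52 = 7.520 m
P_cr = π²EI / L_e² = π² × 108×10⁹ × 1.338×10^-6 / 7.520² = 2.522×10^4 N

P_cr ≈ 25.2 kN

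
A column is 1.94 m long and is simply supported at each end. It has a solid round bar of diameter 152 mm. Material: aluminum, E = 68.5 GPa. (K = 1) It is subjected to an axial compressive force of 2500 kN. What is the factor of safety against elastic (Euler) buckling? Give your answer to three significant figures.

n ≈ 1.88

I = πd⁴/64 = π×152⁴/64 = 2.620×10^7 mm⁴
I = 2.620×10^7 mm⁴ = 2.620×10^-5 m⁴
Effective length L_e = K·L = 1 × 1.94 = 1.940 m
P_cr = π²EI / L_e² = π² × 68.5×10⁹ × 2.620×10^-5 / 1.940² = 4.707×10^6 N
Factor of safety n = P_cr / P = 4706.9 / 2500 = 1.88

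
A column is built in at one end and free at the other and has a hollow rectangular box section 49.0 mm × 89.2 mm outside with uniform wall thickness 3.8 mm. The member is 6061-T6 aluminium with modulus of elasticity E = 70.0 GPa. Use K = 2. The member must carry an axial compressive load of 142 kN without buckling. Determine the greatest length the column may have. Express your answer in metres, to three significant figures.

L_max ≈ 0.691 m

Inner dimensions: h_i = 89.2 − 2×3.8 = 81.60 mm, b_i = 49.0 − 2×3.8 = 41.40 mm
Weak-axis I_min = (h_o·b_o³ − h_i·b_i³)/12 with b_o = 49.0, b_i = 41.40 mm (shorter outer/inner sides).
I_min = (89.2×49.0³ − 81.60×41.40³)/12 = 3.920×10^5 mm⁴
I = 3.920×10^-7 m⁴
At the buckling limit P_cr = P = 1.420×10^5 N
From P_cr = π²EI/(K·L)²:  L = (1/K)·√(π²EI/P_cr) = (1/2)·√(π²×7.00×10^10×3.920×10^-7/1.420×10^5)
L = 0.691 m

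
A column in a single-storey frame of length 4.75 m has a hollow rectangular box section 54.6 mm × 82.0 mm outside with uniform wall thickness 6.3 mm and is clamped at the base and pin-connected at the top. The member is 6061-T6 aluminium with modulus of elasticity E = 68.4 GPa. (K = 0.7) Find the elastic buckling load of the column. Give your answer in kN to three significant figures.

P_cr ≈ 41.8 kN

Inner dimensions: h_i = 82.0 − 2×6.3 = 69.40 mm, b_i = 54.6 − 2×6.3 = 42.00 mm
Weak-axis I_min = (h_o·b_o³ − h_i·b_i³)/12 with b_o = 54.6, b_i = 42.00 mm (shorter outer/inner sides).
I_min = (82.0×54.6³ − 69.40×42.00³)/12 = 6.838×10^5 mm⁴
I = 6.838×10^5 mm⁴ = 6.838×10^-7 m⁴
Effective length L_e = K·L = 0.7 × 4.75 = 3.325 m
P_cr = π²EI / L_e² = π² × 68.4×10⁹ × 6.838×10^-7 / 3.325² = 4.175×10^4 N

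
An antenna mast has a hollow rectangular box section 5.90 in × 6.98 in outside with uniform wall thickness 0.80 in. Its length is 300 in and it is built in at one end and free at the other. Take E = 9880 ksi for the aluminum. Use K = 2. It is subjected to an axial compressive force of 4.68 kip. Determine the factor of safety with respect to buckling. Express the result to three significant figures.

n ≈ 4.85

Inner dimensions: h_i = 6.98 − 2×0.80 = 5.380 in, b_i = 5.90 − 2×0.80 = 4.300 in
Weak-axis I_min = (h_o·b_o³ − h_i·b_i³)/12 with b_o = 5.90, b_i = 4.300 in (shorter outer/inner sides).
I_min = (6.98×5.90³ − 5.380×4.300³)/12 = 83.82 in⁴
Effective length L_e = K·L = 2 × 300 = 600.0 in
P_cr = π²EI / L_e² = π² × 9880×10³ × 83.82 / 600.0² = 2.270×10^4 lb
Factor of safety n = P_cr / P = 22.703 / 4.68 = 4.85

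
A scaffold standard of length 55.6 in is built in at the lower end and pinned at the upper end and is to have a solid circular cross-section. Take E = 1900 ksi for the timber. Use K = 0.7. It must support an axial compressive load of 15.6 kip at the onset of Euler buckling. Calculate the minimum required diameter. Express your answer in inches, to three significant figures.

L_e = K·L = 0.7 × 55.6 = 38.92 in
Required I = P_cr·L_e²/(π²E) = 1.560×10^4 × 38.92² / (π² × 1.90×10^6) = 1.260 in⁴
Solid circle: I = πd⁴/64  ⇒  d = (64I/π)^(1/4) = (64×1.260/π)^(1/4) = 2.25 in

d ≈ 2.25 in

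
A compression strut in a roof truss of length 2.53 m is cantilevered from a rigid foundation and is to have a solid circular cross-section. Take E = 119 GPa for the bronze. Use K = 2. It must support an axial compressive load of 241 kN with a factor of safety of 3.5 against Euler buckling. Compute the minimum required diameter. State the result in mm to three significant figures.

Required P_cr = n·P = 3.5 × 241 = 843.5 kN
L_e = K·L = 2 × 2.53 = 5.060 m
Required I = P_cr·L_e²/(π²E) = 8.435×10^5 × 5.060² / (π² × 1.19×10^11) = 1.839×10^-5 m⁴
I_req = 1.839×10^7 mm⁴
Solid circle: I = πd⁴/64  ⇒  d = (64I/π)^(1/4) = (64×1.839×10^7/π)^(1/4) = 139 mm

d ≈ 139 mm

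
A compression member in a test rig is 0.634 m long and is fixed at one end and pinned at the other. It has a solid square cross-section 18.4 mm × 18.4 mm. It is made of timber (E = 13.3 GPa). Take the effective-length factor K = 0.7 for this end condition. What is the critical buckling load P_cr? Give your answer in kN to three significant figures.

I = a⁴/12 = 18.4⁴/12 = 9.552×10^3 mm⁴
I = 9.552×10^3 mm⁴ = 9.552×10^-9 m⁴
Effective length L_e = K·L = 0.7 × 0.634 = 0.4438 m
P_cr = π²EI / L_e² = π² × 13.3×10⁹ × 9.552×10^-9 / 0.4438² = 6.366×10^3 N

P_cr ≈ 6.37 kN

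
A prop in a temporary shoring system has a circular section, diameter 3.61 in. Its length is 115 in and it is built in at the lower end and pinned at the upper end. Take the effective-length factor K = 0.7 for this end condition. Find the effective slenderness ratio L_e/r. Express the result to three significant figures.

λ ≈ 89.2

For a solid circle r = d/4 = 3.61/4 = 0.9025 in
L_e = K·L = 0.7 × 115 = 80.50 in
λ = L_e / r_min = 80.500 / 0.9025 = 89.2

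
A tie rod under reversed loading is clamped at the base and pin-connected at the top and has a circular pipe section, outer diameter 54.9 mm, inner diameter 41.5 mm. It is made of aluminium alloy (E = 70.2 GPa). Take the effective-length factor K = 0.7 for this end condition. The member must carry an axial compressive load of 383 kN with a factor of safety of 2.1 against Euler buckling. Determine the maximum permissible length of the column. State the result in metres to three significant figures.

d_o = 54.9 mm, d_i = 41.5 mm
I = π(d_o⁴ − d_i⁴)/64 = π(54.9⁴ − 41.50⁴)/64 = 3.003×10^5 mm⁴
I = 3.003×10^-7 m⁴
Required critical load P_cr = n·P = 2.1 × 383 = 804.3 kN = 8.043×10^5 N
From P_cr = π²EI/(K·L)²:  L = (1/K)·√(π²EI/P_cr) = (1/0.7)·√(π²×7.02×10^10×3.003×10^-7/8.043×10^5)
L = 0.727 m

L_max ≈ 0.727 m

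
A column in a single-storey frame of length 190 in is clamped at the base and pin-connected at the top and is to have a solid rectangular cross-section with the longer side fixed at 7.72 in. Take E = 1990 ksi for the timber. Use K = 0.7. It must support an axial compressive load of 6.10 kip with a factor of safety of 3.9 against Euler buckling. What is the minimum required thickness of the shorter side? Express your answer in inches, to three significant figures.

b ≈ 3.22 in

Required P_cr = n·P = 3.9 × 6.10 = 23.79 kip
L_e = K·L = 0.7 × 190 = 133.0 in
Required I = P_cr·L_e²/(π²E) = 2.379×10^4 × 133.0² / (π² × 1.99×10^6) = 21.43 in⁴
Rectangle, weak axis: I_min = h·b³/12 with h = 7.72 in fixed  ⇒  b = (12I/h)^(1/3) = 3.22 in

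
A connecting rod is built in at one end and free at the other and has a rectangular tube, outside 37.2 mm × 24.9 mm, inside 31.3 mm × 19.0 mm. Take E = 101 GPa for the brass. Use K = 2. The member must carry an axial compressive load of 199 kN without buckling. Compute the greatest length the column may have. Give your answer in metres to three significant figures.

L_max ≈ 0.194 m

Weak-axis I_min = (h_o·b_o³ − h_i·b_i³)/12 with b_o = 24.9, b_i = 19.00 mm (shorter outer/inner sides).
I_min = (37.2×24.9³ − 31.30×19.00³)/12 = 2.997×10^4 mm⁴
I = 2.997×10^-8 m⁴
At the buckling limit P_cr = P = 1.990×10^5 N
From P_cr = π²EI/(K·L)²:  L = (1/K)·√(π²EI/P_cr) = (1/2)·√(π²×1.01×10^11×2.997×10^-8/1.990×10^5)
L = 0.194 m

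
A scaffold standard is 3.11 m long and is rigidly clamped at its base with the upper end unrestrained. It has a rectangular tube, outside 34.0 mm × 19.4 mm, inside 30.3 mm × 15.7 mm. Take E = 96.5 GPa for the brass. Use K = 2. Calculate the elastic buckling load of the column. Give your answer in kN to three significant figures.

P_cr ≈ 0.269 kN

Weak-axis I_min = (h_o·b_o³ − h_i·b_i³)/12 with b_o = 19.4, b_i = 15.70 mm (shorter outer/inner sides).
I_min = (34.0×19.4³ − 30.30×15.70³)/12 = 1.092×10^4 mm⁴
I = 1.092×10^4 mm⁴ = 1.092×10^-8 m⁴
Effective length L_e = K·L = 2 × 3.11 = 6.220 m
P_cr = π²EI / L_e² = π² × 96.5×10⁹ × 1.092×10^-8 / 6.220² = 268.7 N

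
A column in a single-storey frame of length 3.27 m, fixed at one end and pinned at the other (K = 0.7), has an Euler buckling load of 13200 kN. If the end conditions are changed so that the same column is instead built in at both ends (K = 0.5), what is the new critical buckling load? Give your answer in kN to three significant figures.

P_cr ∝ 1/K², so P_cr,new = P_cr,old × (K_old/K_new)² = 13200 × (0.7/0.5)²
= 13200 × 1.960 = 25900 kN

P_cr ≈ 25900 kN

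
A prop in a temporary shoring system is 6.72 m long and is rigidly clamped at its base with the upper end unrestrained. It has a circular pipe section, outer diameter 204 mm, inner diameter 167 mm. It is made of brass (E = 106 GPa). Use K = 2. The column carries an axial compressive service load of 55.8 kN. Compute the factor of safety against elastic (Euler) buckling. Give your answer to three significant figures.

d_o = 204 mm, d_i = 167 mm
I = π(d_o⁴ − d_i⁴)/64 = π(204⁴ − 167.0⁴)/64 = 4.683×10^7 mm⁴
I = 4.683×10^7 mm⁴ = 4.683×10^-5 m⁴
Effective length L_e = K·L = 2 × 6.72 = 13.44 m
P_cr = π²EI / L_e² = π² × 106×10⁹ × 4.683×10^-5 / 13.44² = 2.712×10^5 N
Factor of safety n = P_cr / P = 271.25 / 55.8 = 4.86

n ≈ 4.86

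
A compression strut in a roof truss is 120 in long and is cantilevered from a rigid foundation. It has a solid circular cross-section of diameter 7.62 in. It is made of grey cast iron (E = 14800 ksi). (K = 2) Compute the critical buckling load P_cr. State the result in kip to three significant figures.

I = πd⁴/64 = π×7.62⁴/64 = 165.5 in⁴
Effective length L_e = K·L = 2 × 120 = 240.0 in
P_cr = π²EI / L_e² = π² × 14800×10³ × 165.5 / 240.0² = 4.197×10^5 lb

P_cr ≈ 420 kip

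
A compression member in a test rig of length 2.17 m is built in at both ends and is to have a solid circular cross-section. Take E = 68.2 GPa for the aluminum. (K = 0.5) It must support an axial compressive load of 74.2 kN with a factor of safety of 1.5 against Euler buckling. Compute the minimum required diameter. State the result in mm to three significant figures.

Required P_cr = n·P = 1.5 × 74.2 = 111.3 kN
L_e = K·L = 0.5 × 2.17 = 1.085 m
Required I = P_cr·L_e²/(π²E) = 1.113×10^5 × 1.085² / (π² × 6.82×10^10) = 1.947×10^-7 m⁴
I_req = 1.947×10^5 mm⁴
Solid circle: I = πd⁴/64  ⇒  d = (64I/π)^(1/4) = (64×1.947×10^5/π)^(1/4) = 44.6 mm

d ≈ 44.6 mm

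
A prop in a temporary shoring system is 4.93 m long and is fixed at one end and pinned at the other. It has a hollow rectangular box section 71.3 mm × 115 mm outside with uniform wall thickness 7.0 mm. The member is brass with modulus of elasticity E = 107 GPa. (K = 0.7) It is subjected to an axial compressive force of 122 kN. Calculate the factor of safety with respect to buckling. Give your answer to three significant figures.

Inner dimensions: h_i = 115 − 2×7.0 = 101.0 mm, b_i = 71.3 − 2×7.0 = 57.30 mm
Weak-axis I_min = (h_o·b_o³ − h_i·b_i³)/12 with b_o = 71.3, b_i = 57.30 mm (shorter outer/inner sides).
I_min = (115×71.3³ − 101.0×57.30³)/12 = 1.890×10^6 mm⁴
I = 1.890×10^6 mm⁴ = 1.890×10^-6 m⁴
Effective length L_e = K·L = 0.7 × 4.93 = 3.451 m
P_cr = π²EI / L_e² = π² × 107×10⁹ × 1.890×10^-6 / 3.451² = 1.676×10^5 N
Factor of safety n = P_cr / P = 167.61 / 122 = 1.37

n ≈ 1.37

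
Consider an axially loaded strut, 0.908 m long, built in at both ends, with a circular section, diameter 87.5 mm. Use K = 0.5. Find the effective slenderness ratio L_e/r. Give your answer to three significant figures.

For a solid circle r = d/4 = 87.5/4 = 21.88 mm
L_e = K·L = 0.5 × 0.908 m = 0.4540 m = 454.00 mm
λ = L_e / r_min = 454.00 / 21.88 = 20.8

λ ≈ 20.8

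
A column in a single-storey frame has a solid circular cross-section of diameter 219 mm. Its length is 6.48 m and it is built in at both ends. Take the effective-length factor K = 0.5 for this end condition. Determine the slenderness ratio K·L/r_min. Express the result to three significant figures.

I = πd⁴/64 = π×219⁴/64 = 1.129×10^8 mm⁴
A = 3.767×10^4 mm²;  r_min = √(I/A) = √(1.129×10^8/3.767×10^4) = 54.75 mm
L_e = K·L = 0.5 × 6.48 m = 3.240 m = 3240.0 mm
λ = L_e / r_min = 3240.0 / 54.75 = 59.2

λ ≈ 59.2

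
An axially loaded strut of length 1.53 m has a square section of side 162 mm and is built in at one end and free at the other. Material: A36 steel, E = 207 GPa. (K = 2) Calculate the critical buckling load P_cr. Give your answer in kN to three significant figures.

I = a⁴/12 = 162⁴/12 = 5.740×10^7 mm⁴
I = 5.740×10^7 mm⁴ = 5.740×10^-5 m⁴
Effective length L_e = K·L = 2 × 1.53 = 3.060 m
P_cr = π²EI / L_e² = π² × 207×10⁹ × 5.740×10^-5 / 3.060² = 1.252×10^7 N

P_cr ≈ 12500 kN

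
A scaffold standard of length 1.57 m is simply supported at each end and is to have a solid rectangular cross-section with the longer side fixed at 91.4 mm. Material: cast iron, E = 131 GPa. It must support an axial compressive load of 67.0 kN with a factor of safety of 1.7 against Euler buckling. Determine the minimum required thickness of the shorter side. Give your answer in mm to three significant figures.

b ≈ 30.5 mm

Required P_cr = n·P = 1.7 × 67.0 = 113.9 kN
L_e = K·L = 1 × 1.57 = 1.570 m
Required I = P_cr·L_e²/(π²E) = 1.139×10^5 × 1.570² / (π² × 1.31×10^11) = 2.171×10^-7 m⁴
I_req = 2.171×10^5 mm⁴
Rectangle, weak axis: I_min = h·b³/12 with h = 91.4 mm fixed  ⇒  b = (12I/h)^(1/3) = 30.5 mm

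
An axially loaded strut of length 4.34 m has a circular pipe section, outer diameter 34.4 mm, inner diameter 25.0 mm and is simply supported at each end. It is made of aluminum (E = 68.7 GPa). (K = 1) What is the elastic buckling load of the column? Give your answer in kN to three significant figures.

P_cr ≈ 1.78 kN

d_o = 34.4 mm, d_i = 25.0 mm
I = π(d_o⁴ − d_i⁴)/64 = π(34.4⁴ − 25.00⁴)/64 = 4.956×10^4 mm⁴
I = 4.956×10^4 mm⁴ = 4.956×10^-8 m⁴
Effective length L_e = K·L = 1 × 4.34 = 4.340 m
P_cr = π²EI / L_e² = π² × 68.7×10⁹ × 4.956×10^-8 / 4.340² = 1.784×10^3 N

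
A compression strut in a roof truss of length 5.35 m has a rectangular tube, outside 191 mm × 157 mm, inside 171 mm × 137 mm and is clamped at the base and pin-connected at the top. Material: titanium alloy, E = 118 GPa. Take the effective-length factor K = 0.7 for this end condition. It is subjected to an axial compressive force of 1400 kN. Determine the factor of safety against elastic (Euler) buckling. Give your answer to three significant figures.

Weak-axis I_min = (h_o·b_o³ − h_i·b_i³)/12 with b_o = 157, b_i = 137.0 mm (shorter outer/inner sides).
I_min = (191×157³ − 171.0×137.0³)/12 = 2.495×10^7 mm⁴
I = 2.495×10^7 mm⁴ = 2.495×10^-5 m⁴
Effective length L_e = K·L = 0.7 × 5.35 = 3.745 m
P_cr = π²EI / L_e² = π² × 118×10⁹ × 2.495×10^-5 / 3.745² = 2.072×10^6 N
Factor of safety n = P_cr / P = 2072.1 / 1400 = 1.48

n ≈ 1.48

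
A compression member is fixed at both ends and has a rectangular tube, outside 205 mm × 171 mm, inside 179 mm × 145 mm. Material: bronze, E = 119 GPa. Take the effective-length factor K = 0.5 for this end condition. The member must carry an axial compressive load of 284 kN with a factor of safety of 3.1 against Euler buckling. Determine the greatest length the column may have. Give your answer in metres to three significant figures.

Weak-axis I_min = (h_o·b_o³ − h_i·b_i³)/12 with b_o = 171, b_i = 145.0 mm (shorter outer/inner sides).
I_min = (205×171³ − 179.0×145.0³)/12 = 3.994×10^7 mm⁴
I = 3.994×10^-5 m⁴
Required critical load P_cr = n·P = 3.1 × 284 = 880.4 kN = 8.804×10^5 N
From P_cr = π²EI/(K·L)²:  L = (1/K)·√(π²EI/P_cr) = (1/0.5)·√(π²×1.19×10^11×3.994×10^-5/8.804×10^5)
L = 14.6 m

L_max ≈ 14.6 m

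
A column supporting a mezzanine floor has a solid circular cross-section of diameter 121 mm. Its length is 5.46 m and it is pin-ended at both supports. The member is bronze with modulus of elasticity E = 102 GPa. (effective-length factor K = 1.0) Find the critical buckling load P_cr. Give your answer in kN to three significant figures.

I = πd⁴/64 = π×121⁴/64 = 1.052×10^7 mm⁴
I = 1.052×10^7 mm⁴ = 1.052×10^-5 m⁴
Effective length L_e = K·L = 1 × 5.46 = 5.460 m
P_cr = π²EI / L_e² = π² × 102×10⁹ × 1.052×10^-5 / 5.460² = 3.553×10^5 N

P_cr ≈ 355 kN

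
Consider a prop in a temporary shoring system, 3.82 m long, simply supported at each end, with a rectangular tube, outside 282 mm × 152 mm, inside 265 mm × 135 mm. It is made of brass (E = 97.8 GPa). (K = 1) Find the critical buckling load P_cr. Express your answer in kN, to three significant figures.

Weak-axis I_min = (h_o·b_o³ − h_i·b_i³)/12 with b_o = 152, b_i = 135.0 mm (shorter outer/inner sides).
I_min = (282×152³ − 265.0×135.0³)/12 = 2.819×10^7 mm⁴
I = 2.819×10^7 mm⁴ = 2.819×10^-5 m⁴
Effective length L_e = K·L = 1 × 3.82 = 3.820 m
P_cr = π²EI / L_e² = π² × 97.8×10⁹ × 2.819×10^-5 / 3.820² = 1.865×10^6 N

P_cr ≈ 1860 kN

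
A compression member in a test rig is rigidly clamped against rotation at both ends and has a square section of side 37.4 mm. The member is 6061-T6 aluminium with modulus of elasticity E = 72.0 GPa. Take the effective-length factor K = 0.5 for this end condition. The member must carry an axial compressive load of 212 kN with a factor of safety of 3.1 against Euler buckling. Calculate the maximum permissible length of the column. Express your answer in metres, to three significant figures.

L_max ≈ 0.840 m

I = a⁴/12 = 37.4⁴/12 = 1.630×10^5 mm⁴
I = 1.630×10^-7 m⁴
Required critical load P_cr = n·P = 3.1 × 212 = 657.2 kN = 6.572×10^5 N
From P_cr = π²EI/(K·L)²:  L = (1/K)·√(π²EI/P_cr) = (1/0.5)·√(π²×7.20×10^10×1.630×10^-7/6.572×10^5)
L = 0.840 m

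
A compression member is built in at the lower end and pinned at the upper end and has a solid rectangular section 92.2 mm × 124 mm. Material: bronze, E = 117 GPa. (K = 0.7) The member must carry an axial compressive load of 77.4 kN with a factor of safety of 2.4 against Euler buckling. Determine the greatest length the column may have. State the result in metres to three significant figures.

Buckling occurs about the weak axis: I_min = h·b³/12 with b = 92.2 mm (the shorter side).
I_min = 124×92.2³/12 = 8.099×10^6 mm⁴
I = 8.099×10^-6 m⁴
Required critical load P_cr = n·P = 2.4 × 77.4 = 185.8 kN = 1.858×10^5 N
From P_cr = π²EI/(K·L)²:  L = (1/K)·√(π²EI/P_cr) = (1/0.7)·√(π²×1.17×10^11×8.099×10^-6/1.858×10^5)
L = 10.1 m

L_max ≈ 10.1 m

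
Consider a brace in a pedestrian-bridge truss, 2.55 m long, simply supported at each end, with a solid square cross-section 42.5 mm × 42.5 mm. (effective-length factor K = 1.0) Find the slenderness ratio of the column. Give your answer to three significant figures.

For a square r = a/√12 = 42.5/√12 = 12.27 mm
L_e = K·L = 1 × 2.55 m = 2.550 m = 2550.0 mm
λ = L_e / r_min = 2550.0 / 12.27 = 208

λ ≈ 208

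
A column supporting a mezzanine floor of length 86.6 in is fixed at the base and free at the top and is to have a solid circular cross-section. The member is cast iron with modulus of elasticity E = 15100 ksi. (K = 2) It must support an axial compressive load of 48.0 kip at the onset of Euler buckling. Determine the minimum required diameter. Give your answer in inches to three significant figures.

d ≈ 3.75 in

L_e = K·L = 2 × 86.6 = 173.2 in
Required I = P_cr·L_e²/(π²E) = 4.800×10^4 × 173.2² / (π² × 1.51×10^7) = 9.662 in⁴
Solid circle: I = πd⁴/64  ⇒  d = (64I/π)^(1/4) = (64×9.662/π)^(1/4) = 3.75 in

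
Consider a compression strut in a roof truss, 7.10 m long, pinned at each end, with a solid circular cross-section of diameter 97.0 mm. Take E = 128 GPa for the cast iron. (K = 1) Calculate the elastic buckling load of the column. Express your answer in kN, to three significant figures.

I = πd⁴/64 = π×97.0⁴/64 = 4.346×10^6 mm⁴
I = 4.346×10^6 mm⁴ = 4.346×10^-6 m⁴
Effective length L_e = K·L = 1 × 7.10 = 7.100 m
P_cr = π²EI / L_e² = π² × 128×10⁹ × 4.346×10^-6 / 7.100² = 1.089×10^5 N

P_cr ≈ 109 kN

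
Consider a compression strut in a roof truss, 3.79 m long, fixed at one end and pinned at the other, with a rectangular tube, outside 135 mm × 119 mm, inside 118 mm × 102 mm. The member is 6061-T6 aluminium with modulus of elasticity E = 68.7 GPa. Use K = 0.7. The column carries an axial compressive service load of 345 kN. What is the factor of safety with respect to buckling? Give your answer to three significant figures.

n ≈ 2.38

Weak-axis I_min = (h_o·b_o³ − h_i·b_i³)/12 with b_o = 119, b_i = 102.0 mm (shorter outer/inner sides).
I_min = (135×119³ − 118.0×102.0³)/12 = 8.523×10^6 mm⁴
I = 8.523×10^6 mm⁴ = 8.523×10^-6 m⁴
Effective length L_e = K·L = 0.7 × 3.79 = 2.653 m
P_cr = π²EI / L_e² = π² × 68.7×10⁹ × 8.523×10^-6 / 2.653² = 8.210×10^5 N
Factor of safety n = P_cr / P = 821.04 / 345 = 2.38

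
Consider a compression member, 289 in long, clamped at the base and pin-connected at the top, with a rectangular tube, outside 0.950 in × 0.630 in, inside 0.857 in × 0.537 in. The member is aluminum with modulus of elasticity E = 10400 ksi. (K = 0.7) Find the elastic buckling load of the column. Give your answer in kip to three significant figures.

P_cr ≈ 0.0219 kip

Weak-axis I_min = (h_o·b_o³ − h_i·b_i³)/12 with b_o = 0.630, b_i = 0.5370 in (shorter outer/inner sides).
I_min = (0.950×0.630³ − 0.8570×0.5370³)/12 = 8.736×10^-3 in⁴
Effective length L_e = K·L = 0.7 × 289 = 202.3 in
P_cr = π²EI / L_e² = π² × 10400×10³ × 8.736×10^-3 / 202.3² = 21.91 lb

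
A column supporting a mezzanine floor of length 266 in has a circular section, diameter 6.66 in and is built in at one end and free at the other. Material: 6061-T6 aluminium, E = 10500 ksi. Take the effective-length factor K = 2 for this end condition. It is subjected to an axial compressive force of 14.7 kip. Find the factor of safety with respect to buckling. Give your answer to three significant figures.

n ≈ 2.41

I = πd⁴/64 = π×6.66⁴/64 = 96.58 in⁴
Effective length L_e = K·L = 2 × 266 = 532.0 in
P_cr = π²EI / L_e² = π² × 10500×10³ × 96.58 / 532.0² = 3.536×10^4 lb
Factor of safety n = P_cr / P = 35.362 / 14.7 = 2.41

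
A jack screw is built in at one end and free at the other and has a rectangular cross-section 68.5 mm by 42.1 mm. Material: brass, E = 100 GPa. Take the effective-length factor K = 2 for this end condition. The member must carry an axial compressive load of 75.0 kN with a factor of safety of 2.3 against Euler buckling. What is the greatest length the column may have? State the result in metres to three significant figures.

L_max ≈ 0.781 m

Buckling occurs about the weak axis: I_min = h·b³/12 with b = 42.1 mm (the shorter side).
I_min = 68.5×42.1³/12 = 4.259×10^5 mm⁴
I = 4.259×10^-7 m⁴
Required critical load P_cr = n·P = 2.3 × 75.0 = 172.5 kN = 1.725×10^5 N
From P_cr = π²EI/(K·L)²:  L = (1/K)·√(π²EI/P_cr) = (1/2)·√(π²×1.00×10^11×4.259×10^-7/1.725×10^5)
L = 0.781 m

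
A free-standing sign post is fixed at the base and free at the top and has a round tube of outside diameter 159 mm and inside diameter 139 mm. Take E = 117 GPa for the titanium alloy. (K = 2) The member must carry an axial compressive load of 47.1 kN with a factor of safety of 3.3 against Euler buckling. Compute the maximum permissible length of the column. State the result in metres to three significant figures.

d_o = 159 mm, d_i = 139 mm
I = π(d_o⁴ − d_i⁴)/64 = π(159⁴ − 139.0⁴)/64 = 1.305×10^7 mm⁴
I = 1.305×10^-5 m⁴
Required critical load P_cr = n·P = 3.3 × 47.1 = 155.4 kN = 1.554×10^5 N
From P_cr = π²EI/(K·L)²:  L = (1/K)·√(π²EI/P_cr) = (1/2)·√(π²×1.17×10^11×1.305×10^-5/1.554×10^5)
L = 4.92 m

L_max ≈ 4.92 m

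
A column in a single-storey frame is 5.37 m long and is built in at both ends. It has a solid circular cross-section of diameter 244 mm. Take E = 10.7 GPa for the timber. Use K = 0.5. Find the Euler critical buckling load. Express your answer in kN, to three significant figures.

P_cr ≈ 2550 kN

I = πd⁴/64 = π×244⁴/64 = 1.740×10^8 mm⁴
I = 1.740×10^8 mm⁴ = 1.740×10^-4 m⁴
Effective length L_e = K·L = 0.5 × 5.37 = 2.685 m
P_cr = π²EI / L_e² = π² × 10.7×10⁹ × 1.740×10^-4 / 2.685² = 2.549×10^6 N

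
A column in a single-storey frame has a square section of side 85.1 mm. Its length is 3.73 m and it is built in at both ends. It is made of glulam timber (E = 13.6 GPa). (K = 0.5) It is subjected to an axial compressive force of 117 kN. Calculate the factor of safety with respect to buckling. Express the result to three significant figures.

n ≈ 1.44

I = a⁴/12 = 85.1⁴/12 = 4.371×10^6 mm⁴
I = 4.371×10^6 mm⁴ = 4.371×10^-6 m⁴
Effective length L_e = K·L = 0.5 × 3.73 = 1.865 m
P_cr = π²EI / L_e² = π² × 13.6×10⁹ × 4.371×10^-6 / 1.865² = 1.687×10^5 N
Factor of safety n = P_cr / P = 168.66 / 117 = 1.44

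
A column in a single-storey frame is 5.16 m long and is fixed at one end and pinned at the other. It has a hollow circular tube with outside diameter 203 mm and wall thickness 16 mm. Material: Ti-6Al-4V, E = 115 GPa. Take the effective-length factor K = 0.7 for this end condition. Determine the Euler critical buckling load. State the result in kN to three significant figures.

P_cr ≈ 3600 kN

Inner diameter d_i = 203 − 2×16 = 171.0 mm
I = π(d_o⁴ − d_i⁴)/64 = π(203⁴ − 171.0⁴)/64 = 4.139×10^7 mm⁴
I = 4.139×10^7 mm⁴ = 4.139×10^-5 m⁴
Effective length L_e = K·L = 0.7 × 5.16 = 3.612 m
P_cr = π²EI / L_e² = π² × 115×10⁹ × 4.139×10^-5 / 3.612² = 3.601×10^6 N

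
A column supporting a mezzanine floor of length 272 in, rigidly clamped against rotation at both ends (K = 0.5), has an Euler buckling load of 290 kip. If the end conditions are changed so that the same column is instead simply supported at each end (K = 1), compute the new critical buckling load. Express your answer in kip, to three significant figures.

P_cr ≈ 72.5 kip

P_cr ∝ 1/K², so P_cr,new = P_cr,old × (K_old/K_new)² = 290 × (0.5/1)²
= 290 × 0.2500 = 72.5 kip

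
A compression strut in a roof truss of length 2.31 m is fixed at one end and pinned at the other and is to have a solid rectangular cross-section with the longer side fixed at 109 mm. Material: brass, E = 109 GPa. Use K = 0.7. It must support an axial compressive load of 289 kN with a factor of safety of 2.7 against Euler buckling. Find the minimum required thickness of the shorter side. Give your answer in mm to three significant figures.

b ≈ 59.3 mm

Required P_cr = n·P = 2.7 × 289 = 780.3 kN
L_e = K·L = 0.7 × 2.31 = 1.617 m
Required I = P_cr·L_e²/(π²E) = 7.803×10^5 × 1.617² / (π² × 1.09×10^11) = 1.897×10^-6 m⁴
I_req = 1.897×10^6 mm⁴
Rectangle, weak axis: I_min = h·b³/12 with h = 109 mm fixed  ⇒  b = (12I/h)^(1/3) = 59.3 mm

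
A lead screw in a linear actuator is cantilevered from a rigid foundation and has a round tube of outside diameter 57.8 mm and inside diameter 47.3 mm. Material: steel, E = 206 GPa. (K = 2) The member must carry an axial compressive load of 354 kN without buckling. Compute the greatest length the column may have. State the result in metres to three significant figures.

d_o = 57.8 mm, d_i = 47.3 mm
I = π(d_o⁴ − d_i⁴)/64 = π(57.8⁴ − 47.30⁴)/64 = 3.022×10^5 mm⁴
I = 3.022×10^-7 m⁴
At the buckling limit P_cr = P = 3.540×10^5 N
From P_cr = π²EI/(K·L)²:  L = (1/K)·√(π²EI/P_cr) = (1/2)·√(π²×2.06×10^11×3.022×10^-7/3.540×10^5)
L = 0.659 m

L_max ≈ 0.659 m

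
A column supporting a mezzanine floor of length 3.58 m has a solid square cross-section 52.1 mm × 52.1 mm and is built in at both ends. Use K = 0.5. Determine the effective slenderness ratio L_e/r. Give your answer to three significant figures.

λ ≈ 119

I = a⁴/12 = 52.1⁴/12 = 6.140×10^5 mm⁴
A = 2.714×10^3 mm²;  r_min = √(I/A) = √(6.140×10^5/2.714×10^3) = 15.04 mm
L_e = K·L = 0.5 × 3.58 m = 1.790 m = 1790.0 mm
λ = L_e / r_min = 1790.0 / 15.04 = 119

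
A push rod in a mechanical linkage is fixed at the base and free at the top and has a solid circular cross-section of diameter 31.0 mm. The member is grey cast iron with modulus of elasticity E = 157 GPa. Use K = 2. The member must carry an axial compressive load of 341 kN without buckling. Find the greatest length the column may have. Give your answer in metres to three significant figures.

L_max ≈ 0.227 m

I = πd⁴/64 = π×31.0⁴/64 = 4.533×10^4 mm⁴
I = 4.533×10^-8 m⁴
At the buckling limit P_cr = P = 3.410×10^5 N
From P_cr = π²EI/(K·L)²:  L = (1/K)·√(π²EI/P_cr) = (1/2)·√(π²×1.57×10^11×4.533×10^-8/3.410×10^5)
L = 0.227 m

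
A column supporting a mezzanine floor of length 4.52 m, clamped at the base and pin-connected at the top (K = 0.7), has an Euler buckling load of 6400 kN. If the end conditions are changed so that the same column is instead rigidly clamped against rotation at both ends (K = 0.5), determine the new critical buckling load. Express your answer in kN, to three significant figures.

P_cr ≈ 12500 kN

P_cr ∝ 1/K², so P_cr,new = P_cr,old × (K_old/K_new)² = 6400 × (0.7/0.5)²
= 6400 × 1.960 = 12500 kN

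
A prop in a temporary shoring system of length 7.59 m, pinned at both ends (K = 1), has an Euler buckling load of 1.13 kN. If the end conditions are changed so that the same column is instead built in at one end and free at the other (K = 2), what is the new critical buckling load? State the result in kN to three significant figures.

P_cr ∝ 1/K², so P_cr,new = P_cr,old × (K_old/K_new)² = 1.13 × (1/2)²
= 1.13 × 0.2500 = 0.282 kN

P_cr ≈ 0.282 kN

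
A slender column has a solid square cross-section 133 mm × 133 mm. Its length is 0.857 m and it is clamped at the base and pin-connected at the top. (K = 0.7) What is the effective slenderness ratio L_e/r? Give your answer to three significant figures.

λ ≈ 15.6

For a square r = a/√12 = 133/√12 = 38.39 mm
L_e = K·L = 0.7 × 0.857 m = 0.5999 m = 599.90 mm
λ = L_e / r_min = 599.90 / 38.39 = 15.6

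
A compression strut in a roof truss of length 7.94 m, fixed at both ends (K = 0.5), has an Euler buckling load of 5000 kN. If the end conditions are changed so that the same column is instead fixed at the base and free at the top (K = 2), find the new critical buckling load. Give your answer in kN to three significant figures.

P_cr ≈ 312 kN

P_cr ∝ 1/K², so P_cr,new = P_cr,old × (K_old/K_new)² = 5000 × (0.5/2)²
= 5000 × 0.06250 = 312 kN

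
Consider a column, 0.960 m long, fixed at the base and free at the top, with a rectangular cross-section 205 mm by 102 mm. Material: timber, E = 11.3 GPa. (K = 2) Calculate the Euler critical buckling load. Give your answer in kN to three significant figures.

P_cr ≈ 548 kN

Buckling occurs about the weak axis: I_min = h·b³/12 with b = 102 mm (the shorter side).
I_min = 205×102³/12 = 1.813×10^7 mm⁴
I = 1.813×10^7 mm⁴ = 1.813×10^-5 m⁴
Effective length L_e = K·L = 2 × 0.960 = 1.920 m
P_cr = π²EI / L_e² = π² × 11.3×10⁹ × 1.813×10^-5 / 1.920² = 5.485×10^5 N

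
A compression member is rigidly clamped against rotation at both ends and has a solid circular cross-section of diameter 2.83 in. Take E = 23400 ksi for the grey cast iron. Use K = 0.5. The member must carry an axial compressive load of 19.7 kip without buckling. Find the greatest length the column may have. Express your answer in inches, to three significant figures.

I = πd⁴/64 = π×2.83⁴/64 = 3.149 in⁴
At the buckling limit P_cr = P = 1.970×10^4 lb
From P_cr = π²EI/(K·L)²:  L = (1/K)·√(π²EI/P_cr) = (1/0.5)·√(π²×2.34×10^7×3.149/1.970×10^4)
L = 384 in

L_max ≈ 384 in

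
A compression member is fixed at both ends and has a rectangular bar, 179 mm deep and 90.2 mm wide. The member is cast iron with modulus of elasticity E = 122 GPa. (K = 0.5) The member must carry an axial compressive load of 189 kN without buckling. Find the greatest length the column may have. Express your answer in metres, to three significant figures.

Buckling occurs about the weak axis: I_min = h·b³/12 with b = 90.2 mm (the shorter side).
I_min = 179×90.2³/12 = 1.095×10^7 mm⁴
I = 1.095×10^-5 m⁴
At the buckling limit P_cr = P = 1.890×10^5 N
From P_cr = π²EI/(K·L)²:  L = (1/K)·√(π²EI/P_cr) = (1/0.5)·√(π²×1.22×10^11×1.095×10^-5/1.890×10^5)
L = 16.7 m

L_max ≈ 16.7 m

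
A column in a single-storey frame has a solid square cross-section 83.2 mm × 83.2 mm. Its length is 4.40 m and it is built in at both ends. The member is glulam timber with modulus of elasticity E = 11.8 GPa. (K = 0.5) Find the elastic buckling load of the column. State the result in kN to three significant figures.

I = a⁴/12 = 83.2⁴/12 = 3.993×10^6 mm⁴
I = 3.993×10^6 mm⁴ = 3.993×10^-6 m⁴
Effective length L_e = K·L = 0.5 × 4.40 = 2.200 m
P_cr = π²EI / L_e² = π² × 11.8×10⁹ × 3.993×10^-6 / 2.200² = 9.608×10^4 N

P_cr ≈ 96.1 kN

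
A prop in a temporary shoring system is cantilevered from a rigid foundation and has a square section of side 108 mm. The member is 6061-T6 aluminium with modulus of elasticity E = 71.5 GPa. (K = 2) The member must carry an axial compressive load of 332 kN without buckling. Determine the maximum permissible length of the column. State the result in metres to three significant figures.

I = a⁴/12 = 108⁴/12 = 1.134×10^7 mm⁴
I = 1.134×10^-5 m⁴
At the buckling limit P_cr = P = 3.320×10^5 N
From P_cr = π²EI/(K·L)²:  L = (1/K)·√(π²EI/P_cr) = (1/2)·√(π²×7.15×10^10×1.134×10^-5/3.320×10^5)
L = 2.45 m

L_max ≈ 2.45 m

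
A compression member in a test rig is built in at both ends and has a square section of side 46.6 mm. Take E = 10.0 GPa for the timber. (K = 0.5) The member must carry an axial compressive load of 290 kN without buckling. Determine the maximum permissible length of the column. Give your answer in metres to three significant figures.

L_max ≈ 0.731 m

I = a⁴/12 = 46.6⁴/12 = 3.930×10^5 mm⁴
I = 3.930×10^-7 m⁴
At the buckling limit P_cr = P = 2.900×10^5 N
From P_cr = π²EI/(K·L)²:  L = (1/K)·√(π²EI/P_cr) = (1/0.5)·√(π²×1.00×10^10×3.930×10^-7/2.900×10^5)
L = 0.731 m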